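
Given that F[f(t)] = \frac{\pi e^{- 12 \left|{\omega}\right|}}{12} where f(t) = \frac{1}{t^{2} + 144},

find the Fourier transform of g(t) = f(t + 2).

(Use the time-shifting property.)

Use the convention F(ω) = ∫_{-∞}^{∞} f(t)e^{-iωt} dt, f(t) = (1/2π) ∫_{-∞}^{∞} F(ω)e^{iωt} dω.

F[g](ω) = \frac{\pi e^{2 i \omega - 12 \left|{\omega}\right|}}{12}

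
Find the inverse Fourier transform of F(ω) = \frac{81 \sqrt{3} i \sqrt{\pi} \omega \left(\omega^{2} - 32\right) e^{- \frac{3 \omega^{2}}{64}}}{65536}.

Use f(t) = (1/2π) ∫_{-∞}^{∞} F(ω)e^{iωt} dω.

f(t) = 6 t^{3} e^{- \frac{16 t^{2}}{3}}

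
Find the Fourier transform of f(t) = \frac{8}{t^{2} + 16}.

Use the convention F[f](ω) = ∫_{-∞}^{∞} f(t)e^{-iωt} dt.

F(ω) = 2 \pi e^{- 4 \left|{\omega}\right|}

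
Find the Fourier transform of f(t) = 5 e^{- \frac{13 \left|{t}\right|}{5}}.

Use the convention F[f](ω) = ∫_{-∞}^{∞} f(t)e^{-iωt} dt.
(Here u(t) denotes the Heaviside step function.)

F(ω) = \frac{650}{25 \omega^{2} + 169}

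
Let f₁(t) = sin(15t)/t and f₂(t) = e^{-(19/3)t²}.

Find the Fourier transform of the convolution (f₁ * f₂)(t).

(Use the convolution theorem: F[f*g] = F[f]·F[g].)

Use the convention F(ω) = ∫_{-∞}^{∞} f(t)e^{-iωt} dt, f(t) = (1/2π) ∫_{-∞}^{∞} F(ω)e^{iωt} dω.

F[f₁*f₂](ω) = \begin{cases} \frac{\sqrt{57} \pi^{\frac{3}{2}} e^{- \frac{3 \omega^{2}}{76}}}{19} & \text{for}\: \omega > -15 \wedge \omega < 15 \\0 & \text{otherwise} \end{cases}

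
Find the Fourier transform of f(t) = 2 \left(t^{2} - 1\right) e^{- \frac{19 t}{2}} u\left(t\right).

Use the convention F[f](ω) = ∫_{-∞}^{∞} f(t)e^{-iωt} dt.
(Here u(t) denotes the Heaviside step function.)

F(ω) = \frac{4 \left(16 i \omega - \left(2 i \omega + 19\right)^{3} + 152\right)}{\left(2 i \omega + 19\right)^{4}}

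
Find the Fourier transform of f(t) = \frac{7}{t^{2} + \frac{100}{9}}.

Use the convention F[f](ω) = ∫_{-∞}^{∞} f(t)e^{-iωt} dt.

F(ω) = \frac{21 \pi e^{- \frac{10 \left|{\omega}\right|}{3}}}{10}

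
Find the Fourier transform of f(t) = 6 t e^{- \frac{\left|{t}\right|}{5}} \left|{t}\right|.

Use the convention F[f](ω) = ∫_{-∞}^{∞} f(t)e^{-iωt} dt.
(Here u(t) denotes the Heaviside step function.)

F(ω) = \frac{15000 i \omega \left(25 \omega^{2} - 3\right)}{\left(25 \omega^{2} + 1\right)^{3}}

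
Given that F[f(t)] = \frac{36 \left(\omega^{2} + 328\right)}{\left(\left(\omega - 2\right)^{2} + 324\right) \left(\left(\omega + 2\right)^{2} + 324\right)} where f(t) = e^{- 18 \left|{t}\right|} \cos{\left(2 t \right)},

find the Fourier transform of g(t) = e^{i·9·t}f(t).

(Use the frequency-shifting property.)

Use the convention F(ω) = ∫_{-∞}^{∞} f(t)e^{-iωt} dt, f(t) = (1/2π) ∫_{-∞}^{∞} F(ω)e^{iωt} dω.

F[g](ω) = \frac{36 \left(\left(\omega - 9\right)^{2} + 328\right)}{\left(\left(\omega - 11\right)^{2} + 324\right) \left(\left(\omega - 7\right)^{2} + 324\right)}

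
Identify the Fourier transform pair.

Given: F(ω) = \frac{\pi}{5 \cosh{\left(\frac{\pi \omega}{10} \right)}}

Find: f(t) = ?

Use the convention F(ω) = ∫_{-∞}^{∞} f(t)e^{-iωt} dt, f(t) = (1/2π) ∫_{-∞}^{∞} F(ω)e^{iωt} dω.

f(t) = \frac{1}{\cosh{\left(5 t \right)}}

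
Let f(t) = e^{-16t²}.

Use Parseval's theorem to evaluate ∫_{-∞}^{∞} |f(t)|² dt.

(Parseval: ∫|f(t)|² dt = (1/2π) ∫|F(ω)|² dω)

∫|f(t)|² dt = \frac{\sqrt{2} \sqrt{\pi}}{8}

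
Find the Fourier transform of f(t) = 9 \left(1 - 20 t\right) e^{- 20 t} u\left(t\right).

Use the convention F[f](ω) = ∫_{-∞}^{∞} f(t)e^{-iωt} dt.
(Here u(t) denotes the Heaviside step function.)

F(ω) = \frac{9 i \omega}{- \omega^{2} + 40 i \omega + 400}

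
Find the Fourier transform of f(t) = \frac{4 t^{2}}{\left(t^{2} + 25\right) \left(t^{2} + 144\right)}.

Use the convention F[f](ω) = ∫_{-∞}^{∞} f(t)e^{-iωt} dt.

F(ω) = \frac{4 \pi \left(12 - 5 e^{7 \left|{\omega}\right|}\right) e^{- 12 \left|{\omega}\right|}}{119}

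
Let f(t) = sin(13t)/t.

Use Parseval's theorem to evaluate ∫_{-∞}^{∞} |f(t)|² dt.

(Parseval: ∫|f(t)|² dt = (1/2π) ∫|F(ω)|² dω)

∫|f(t)|² dt = 13 \pi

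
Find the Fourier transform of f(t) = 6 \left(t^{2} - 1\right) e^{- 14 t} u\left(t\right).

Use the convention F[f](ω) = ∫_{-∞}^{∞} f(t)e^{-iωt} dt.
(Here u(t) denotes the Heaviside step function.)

F(ω) = \frac{6 \left(2 i \omega - \left(i \omega + 14\right)^{3} + 28\right)}{\left(i \omega + 14\right)^{4}}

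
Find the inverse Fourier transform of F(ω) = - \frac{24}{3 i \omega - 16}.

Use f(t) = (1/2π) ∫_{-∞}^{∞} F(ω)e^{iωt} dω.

f(t) = 8 e^{\frac{16 t}{3}} u\left(- t\right)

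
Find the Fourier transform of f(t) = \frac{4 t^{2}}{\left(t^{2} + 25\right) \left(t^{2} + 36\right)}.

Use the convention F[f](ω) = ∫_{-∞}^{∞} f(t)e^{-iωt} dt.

F(ω) = \frac{4 \pi \left(6 - 5 e^{\left|{\omega}\right|}\right) e^{- 6 \left|{\omega}\right|}}{11}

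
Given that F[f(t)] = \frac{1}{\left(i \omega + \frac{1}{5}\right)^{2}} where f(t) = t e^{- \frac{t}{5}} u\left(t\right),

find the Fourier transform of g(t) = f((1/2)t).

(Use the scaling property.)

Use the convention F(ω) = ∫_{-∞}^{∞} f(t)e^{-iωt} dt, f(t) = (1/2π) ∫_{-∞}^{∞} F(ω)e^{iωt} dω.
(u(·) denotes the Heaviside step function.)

F[g](ω) = \frac{50}{\left(10 i \omega + 1\right)^{2}}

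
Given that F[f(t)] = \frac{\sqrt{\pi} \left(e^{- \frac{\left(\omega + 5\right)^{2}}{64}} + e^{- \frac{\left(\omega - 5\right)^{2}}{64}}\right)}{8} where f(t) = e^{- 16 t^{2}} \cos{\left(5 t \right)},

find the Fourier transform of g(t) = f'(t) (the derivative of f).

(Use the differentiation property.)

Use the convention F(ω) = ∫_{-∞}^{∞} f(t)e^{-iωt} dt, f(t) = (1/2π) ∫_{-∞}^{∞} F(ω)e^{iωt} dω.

F[g](ω) = \frac{i \sqrt{\pi} \omega \left(e^{\frac{5 \omega}{16}} + 1\right) e^{- \frac{\omega^{2}}{64} - \frac{5 \omega}{32} - \frac{25}{64}}}{8}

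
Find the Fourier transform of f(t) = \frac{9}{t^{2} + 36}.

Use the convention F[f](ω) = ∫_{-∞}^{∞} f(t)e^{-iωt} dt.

F(ω) = \frac{3 \pi e^{- 6 \left|{\omega}\right|}}{2}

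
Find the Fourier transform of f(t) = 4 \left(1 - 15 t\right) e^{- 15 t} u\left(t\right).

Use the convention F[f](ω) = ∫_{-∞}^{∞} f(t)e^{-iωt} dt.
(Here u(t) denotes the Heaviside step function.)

F(ω) = \frac{4 i \omega}{- \omega^{2} + 30 i \omega + 225}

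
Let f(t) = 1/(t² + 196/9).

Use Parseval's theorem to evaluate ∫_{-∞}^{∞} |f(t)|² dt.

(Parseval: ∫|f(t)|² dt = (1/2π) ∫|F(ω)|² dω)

∫|f(t)|² dt = \frac{27 \pi}{5488}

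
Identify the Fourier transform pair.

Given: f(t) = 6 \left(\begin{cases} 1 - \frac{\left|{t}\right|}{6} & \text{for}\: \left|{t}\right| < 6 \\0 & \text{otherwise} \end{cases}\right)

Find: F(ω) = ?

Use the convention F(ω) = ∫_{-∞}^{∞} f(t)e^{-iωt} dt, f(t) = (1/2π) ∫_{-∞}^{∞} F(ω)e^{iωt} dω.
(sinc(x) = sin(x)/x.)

F(ω) = 36 \operatorname{sinc}^{2}{\left(3 \omega \right)}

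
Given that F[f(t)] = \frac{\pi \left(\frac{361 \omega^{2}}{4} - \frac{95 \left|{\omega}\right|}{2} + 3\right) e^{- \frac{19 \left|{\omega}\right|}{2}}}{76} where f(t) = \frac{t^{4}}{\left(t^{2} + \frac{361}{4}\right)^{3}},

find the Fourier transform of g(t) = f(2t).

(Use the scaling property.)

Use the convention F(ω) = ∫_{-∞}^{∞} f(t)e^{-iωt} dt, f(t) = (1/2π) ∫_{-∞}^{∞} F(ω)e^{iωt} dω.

F[g](ω) = \frac{\pi \left(361 \omega^{2} - 380 \left|{\omega}\right| + 48\right) e^{- \frac{19 \left|{\omega}\right|}{4}}}{2432}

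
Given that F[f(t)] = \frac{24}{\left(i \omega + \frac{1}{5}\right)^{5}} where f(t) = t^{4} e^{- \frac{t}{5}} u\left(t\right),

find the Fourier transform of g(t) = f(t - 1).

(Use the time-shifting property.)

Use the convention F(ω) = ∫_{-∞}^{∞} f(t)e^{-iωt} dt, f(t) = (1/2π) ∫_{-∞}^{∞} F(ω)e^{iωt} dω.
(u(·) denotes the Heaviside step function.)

F[g](ω) = \frac{75000 e^{- i \omega}}{\left(5 i \omega + 1\right)^{5}}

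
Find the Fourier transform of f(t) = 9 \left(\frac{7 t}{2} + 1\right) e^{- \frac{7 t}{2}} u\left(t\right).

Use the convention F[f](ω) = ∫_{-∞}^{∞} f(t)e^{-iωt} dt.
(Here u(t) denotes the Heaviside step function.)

F(ω) = \frac{36 \left(- i \omega - 7\right)}{4 \omega^{2} - 28 i \omega - 49}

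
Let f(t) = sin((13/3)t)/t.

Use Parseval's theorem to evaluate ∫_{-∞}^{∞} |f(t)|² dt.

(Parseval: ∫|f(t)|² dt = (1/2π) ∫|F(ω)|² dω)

∫|f(t)|² dt = \frac{13 \pi}{3}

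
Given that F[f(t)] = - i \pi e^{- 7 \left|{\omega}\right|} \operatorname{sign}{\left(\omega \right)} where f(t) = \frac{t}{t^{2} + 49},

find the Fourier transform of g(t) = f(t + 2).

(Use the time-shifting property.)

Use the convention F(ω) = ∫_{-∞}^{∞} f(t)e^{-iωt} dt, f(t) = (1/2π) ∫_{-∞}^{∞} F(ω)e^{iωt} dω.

F[g](ω) = - i \pi e^{2 i \omega} e^{- 7 \left|{\omega}\right|} \operatorname{sign}{\left(\omega \right)}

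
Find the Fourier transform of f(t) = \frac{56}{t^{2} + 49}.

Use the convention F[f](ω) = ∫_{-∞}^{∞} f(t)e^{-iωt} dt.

F(ω) = 8 \pi e^{- 7 \left|{\omega}\right|}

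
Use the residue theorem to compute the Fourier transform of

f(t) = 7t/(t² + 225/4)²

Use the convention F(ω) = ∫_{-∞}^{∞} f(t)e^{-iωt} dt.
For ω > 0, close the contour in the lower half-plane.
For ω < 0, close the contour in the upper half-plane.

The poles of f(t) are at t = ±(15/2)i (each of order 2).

Let g(z) = f(z)e^{-iωz}; for large |z| the factor e^{-iωz} decays in the lower half-plane when ω > 0 and in the upper half-plane when ω < 0.

Case ω > 0 (lower half-plane, clockwise contour ⇒ F(ω) = -2πi·ΣRes):
  Res_{z = - \frac{15 i}{2}} g(z) = \frac{7 \omega e^{- \frac{15 \omega}{2}}}{30} (pole of order 2)
  F(ω) = -2πi·ΣRes = - \frac{7 i \pi \omega e^{- \frac{15 \omega}{2}}}{15}

Case ω < 0 (upper half-plane, counterclockwise contour ⇒ F(ω) = +2πi·ΣRes):
  Res_{z = \frac{15 i}{2}} g(z) = - \frac{7 \omega e^{\frac{15 \omega}{2}}}{30} (pole of order 2)
  F(ω) = 2πi·ΣRes = - \frac{7 i \pi \omega e^{\frac{15 \omega}{2}}}{15}

Both cases combine into a single formula in |ω|:

F(ω) = - \frac{7 i \pi \omega e^{- \frac{15 \left|{\omega}\right|}{2}}}{15}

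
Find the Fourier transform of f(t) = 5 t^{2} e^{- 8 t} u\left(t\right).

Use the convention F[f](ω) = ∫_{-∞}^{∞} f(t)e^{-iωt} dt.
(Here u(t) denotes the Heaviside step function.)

F(ω) = \frac{10}{\left(i \omega + 8\right)^{3}}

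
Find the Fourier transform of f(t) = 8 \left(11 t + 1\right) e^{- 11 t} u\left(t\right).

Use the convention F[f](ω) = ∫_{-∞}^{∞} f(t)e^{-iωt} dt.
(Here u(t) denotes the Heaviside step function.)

F(ω) = \frac{8 \left(- i \omega - 22\right)}{\omega^{2} - 22 i \omega - 121}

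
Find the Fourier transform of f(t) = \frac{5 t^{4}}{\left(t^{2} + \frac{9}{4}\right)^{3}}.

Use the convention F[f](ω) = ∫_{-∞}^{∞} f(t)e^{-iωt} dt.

F(ω) = \frac{5 \pi \left(3 \omega^{2} - 10 \left|{\omega}\right| + 4\right) e^{- \frac{3 \left|{\omega}\right|}{2}}}{16}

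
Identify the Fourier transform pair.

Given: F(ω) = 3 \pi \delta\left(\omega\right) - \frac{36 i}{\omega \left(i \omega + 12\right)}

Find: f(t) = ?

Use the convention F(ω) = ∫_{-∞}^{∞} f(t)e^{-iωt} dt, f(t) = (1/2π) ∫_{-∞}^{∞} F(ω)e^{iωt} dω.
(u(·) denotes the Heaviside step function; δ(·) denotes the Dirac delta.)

f(t) = 3 \left(1 - e^{- 12 t}\right) u\left(t\right)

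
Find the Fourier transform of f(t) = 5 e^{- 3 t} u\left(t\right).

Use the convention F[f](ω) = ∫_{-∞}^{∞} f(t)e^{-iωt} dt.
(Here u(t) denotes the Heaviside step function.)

F(ω) = \frac{5}{i \omega + 3}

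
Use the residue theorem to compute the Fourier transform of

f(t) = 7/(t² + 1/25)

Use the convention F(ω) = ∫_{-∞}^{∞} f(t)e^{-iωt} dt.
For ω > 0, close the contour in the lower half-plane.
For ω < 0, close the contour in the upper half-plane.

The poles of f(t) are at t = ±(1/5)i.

Let g(z) = f(z)e^{-iωz}; for large |z| the factor e^{-iωz} decays in the lower half-plane when ω > 0 and in the upper half-plane when ω < 0.

Case ω > 0 (lower half-plane, clockwise contour ⇒ F(ω) = -2πi·ΣRes):
  Res_{z = - \frac{i}{5}} g(z) = \frac{35 i e^{- \frac{\omega}{5}}}{2}
  F(ω) = -2πi·ΣRes = 35 \pi e^{- \frac{\omega}{5}}

Case ω < 0 (upper half-plane, counterclockwise contour ⇒ F(ω) = +2πi·ΣRes):
  Res_{z = \frac{i}{5}} g(z) = - \frac{35 i e^{\frac{\omega}{5}}}{2}
  F(ω) = 2πi·ΣRes = 35 \pi e^{\frac{\omega}{5}}

Both cases combine into a single formula in |ω|:

F(ω) = 35 \pi e^{- \frac{\left|{\omega}\right|}{5}}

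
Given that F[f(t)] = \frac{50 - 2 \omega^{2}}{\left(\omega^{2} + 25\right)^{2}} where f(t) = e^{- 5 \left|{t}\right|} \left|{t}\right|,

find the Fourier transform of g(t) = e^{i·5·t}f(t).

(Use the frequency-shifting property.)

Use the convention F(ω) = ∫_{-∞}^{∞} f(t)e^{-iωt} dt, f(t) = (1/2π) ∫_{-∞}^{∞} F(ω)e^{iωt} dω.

F[g](ω) = \frac{2 \left(25 - \left(\omega - 5\right)^{2}\right)}{\left(\left(\omega - 5\right)^{2} + 25\right)^{2}}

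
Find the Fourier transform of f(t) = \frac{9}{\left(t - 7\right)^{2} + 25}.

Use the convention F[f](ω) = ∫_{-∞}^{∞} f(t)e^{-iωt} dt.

F(ω) = \frac{9 \pi e^{- 7 i \omega - 5 \left|{\omega}\right|}}{5}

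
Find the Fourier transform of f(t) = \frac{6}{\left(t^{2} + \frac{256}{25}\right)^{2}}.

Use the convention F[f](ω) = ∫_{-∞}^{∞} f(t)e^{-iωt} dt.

F(ω) = \frac{75 \pi \left(16 \left|{\omega}\right| + 5\right) e^{- \frac{16 \left|{\omega}\right|}{5}}}{4096}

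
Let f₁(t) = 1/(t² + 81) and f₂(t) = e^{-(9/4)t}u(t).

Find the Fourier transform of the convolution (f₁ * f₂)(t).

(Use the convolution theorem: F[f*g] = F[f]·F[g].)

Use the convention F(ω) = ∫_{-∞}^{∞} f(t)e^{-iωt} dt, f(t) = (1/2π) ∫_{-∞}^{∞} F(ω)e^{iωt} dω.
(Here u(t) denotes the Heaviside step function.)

F[f₁*f₂](ω) = \frac{4 \pi e^{- 9 \left|{\omega}\right|}}{9 \left(4 i \omega + 9\right)}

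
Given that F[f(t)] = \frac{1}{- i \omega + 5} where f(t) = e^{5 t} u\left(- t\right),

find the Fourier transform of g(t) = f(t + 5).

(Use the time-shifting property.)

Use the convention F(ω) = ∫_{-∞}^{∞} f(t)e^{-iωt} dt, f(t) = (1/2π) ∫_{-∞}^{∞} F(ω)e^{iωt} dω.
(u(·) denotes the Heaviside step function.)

F[g](ω) = - \frac{e^{5 i \omega}}{i \omega - 5}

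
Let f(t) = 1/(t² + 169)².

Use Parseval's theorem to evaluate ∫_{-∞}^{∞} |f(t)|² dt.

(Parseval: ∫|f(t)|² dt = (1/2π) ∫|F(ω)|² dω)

∫|f(t)|² dt = \frac{5 \pi}{1003976272}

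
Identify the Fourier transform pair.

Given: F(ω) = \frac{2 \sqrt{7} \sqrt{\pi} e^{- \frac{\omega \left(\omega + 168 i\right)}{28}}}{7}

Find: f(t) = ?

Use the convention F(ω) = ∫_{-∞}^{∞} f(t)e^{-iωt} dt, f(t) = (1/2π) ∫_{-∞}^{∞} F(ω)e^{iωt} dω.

f(t) = 2 e^{- 7 \left(t - 6\right)^{2}}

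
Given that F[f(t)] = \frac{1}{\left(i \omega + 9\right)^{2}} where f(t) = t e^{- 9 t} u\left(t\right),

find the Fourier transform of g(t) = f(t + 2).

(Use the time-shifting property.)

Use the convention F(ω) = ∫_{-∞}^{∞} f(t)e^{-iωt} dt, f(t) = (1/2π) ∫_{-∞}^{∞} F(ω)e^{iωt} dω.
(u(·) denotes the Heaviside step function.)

F[g](ω) = \frac{e^{2 i \omega}}{\left(i \omega + 9\right)^{2}}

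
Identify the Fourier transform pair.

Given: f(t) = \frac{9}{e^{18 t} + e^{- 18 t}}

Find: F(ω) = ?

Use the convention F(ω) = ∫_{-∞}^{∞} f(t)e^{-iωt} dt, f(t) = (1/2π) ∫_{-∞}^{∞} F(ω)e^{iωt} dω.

F(ω) = \frac{\pi}{4 \cosh{\left(\frac{\pi \omega}{36} \right)}}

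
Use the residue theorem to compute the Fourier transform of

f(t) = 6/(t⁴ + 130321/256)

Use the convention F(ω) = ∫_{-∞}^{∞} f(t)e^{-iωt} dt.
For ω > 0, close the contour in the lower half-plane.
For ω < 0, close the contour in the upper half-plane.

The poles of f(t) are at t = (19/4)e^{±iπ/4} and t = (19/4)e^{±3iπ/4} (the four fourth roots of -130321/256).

Let g(z) = f(z)e^{-iωz}; for large |z| the factor e^{-iωz} decays in the lower half-plane when ω > 0 and in the upper half-plane when ω < 0.

Case ω > 0 (lower half-plane, clockwise contour ⇒ F(ω) = -2πi·ΣRes):
  Res_{z = - \frac{19 \sqrt{2}}{8} - \frac{19 \sqrt{2} i}{8}} g(z) = \frac{48 \sqrt{2} \left(1 + i\right) e^{\frac{19 \sqrt{2} \omega \left(-1 + i\right)}{8}}}{6859}
  Res_{z = \frac{19 \sqrt{2}}{8} - \frac{19 \sqrt{2} i}{8}} g(z) = \frac{48 \sqrt{2} \left(-1 + i\right) e^{- \frac{19 \sqrt{2} \omega \left(1 + i\right)}{8}}}{6859}
  F(ω) = -2πi·ΣRes = \frac{96 \sqrt{2} \pi \left(\left(1 - i\right) e^{\frac{19 \sqrt{2} i \omega}{4}} + 1 + i\right) e^{- \frac{19 \sqrt{2} \omega \left(1 + i\right)}{8}}}{6859} = \frac{384 \pi e^{- \frac{19 \sqrt{2} \omega}{8}} \sin{\left(\frac{19 \sqrt{2} \omega}{8} + \frac{\pi}{4} \right)}}{6859}

Case ω < 0 (upper half-plane, counterclockwise contour ⇒ F(ω) = +2πi·ΣRes):
  Res_{z = \frac{19 \sqrt{2}}{8} + \frac{19 \sqrt{2} i}{8}} g(z) = - \frac{48 \sqrt{2} \left(1 + i\right) e^{\frac{19 \sqrt{2} \omega \left(1 - i\right)}{8}}}{6859}
  Res_{z = - \frac{19 \sqrt{2}}{8} + \frac{19 \sqrt{2} i}{8}} g(z) = \frac{48 \sqrt{2} \left(1 - i\right) e^{\frac{19 \sqrt{2} \omega \left(1 + i\right)}{8}}}{6859}
  F(ω) = 2πi·ΣRes = - \frac{96 \sqrt{2} i \pi \left(\left(1 + i\right) e^{\frac{19 \sqrt{2} \omega \left(1 - i\right)}{8}} - \left(1 - i\right) e^{\frac{19 \sqrt{2} \omega \left(1 + i\right)}{8}}\right)}{6859} = \frac{384 \pi e^{\frac{19 \sqrt{2} \omega}{8}} \cos{\left(\frac{19 \sqrt{2} \omega}{8} + \frac{\pi}{4} \right)}}{6859}

Both cases combine into a single formula in |ω|:

F(ω) = \frac{384 \pi e^{- \frac{19 \sqrt{2} \left|{\omega}\right|}{8}} \sin{\left(\frac{19 \sqrt{2} \left|{\omega}\right|}{8} + \frac{\pi}{4} \right)}}{6859}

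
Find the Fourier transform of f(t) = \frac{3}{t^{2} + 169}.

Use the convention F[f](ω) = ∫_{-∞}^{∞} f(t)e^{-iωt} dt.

F(ω) = \frac{3 \pi e^{- 13 \left|{\omega}\right|}}{13}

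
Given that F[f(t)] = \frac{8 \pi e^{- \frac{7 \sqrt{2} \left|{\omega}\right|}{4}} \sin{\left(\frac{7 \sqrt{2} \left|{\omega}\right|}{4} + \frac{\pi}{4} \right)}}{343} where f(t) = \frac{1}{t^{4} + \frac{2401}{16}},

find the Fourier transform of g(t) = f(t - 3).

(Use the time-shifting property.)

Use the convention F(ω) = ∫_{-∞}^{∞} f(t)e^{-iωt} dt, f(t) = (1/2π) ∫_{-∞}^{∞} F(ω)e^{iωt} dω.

F[g](ω) = \frac{8 \pi e^{- 3 i \omega - \frac{7 \sqrt{2} \left|{\omega}\right|}{4}} \sin{\left(\frac{7 \sqrt{2} \left|{\omega}\right|}{4} + \frac{\pi}{4} \right)}}{343}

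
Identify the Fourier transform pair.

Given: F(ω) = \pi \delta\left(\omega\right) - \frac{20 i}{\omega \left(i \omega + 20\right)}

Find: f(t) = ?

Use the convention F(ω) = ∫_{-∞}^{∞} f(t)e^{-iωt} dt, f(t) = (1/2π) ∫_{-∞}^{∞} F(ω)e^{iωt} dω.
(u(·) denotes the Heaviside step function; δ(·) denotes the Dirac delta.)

f(t) = \left(1 - e^{- 20 t}\right) u\left(t\right)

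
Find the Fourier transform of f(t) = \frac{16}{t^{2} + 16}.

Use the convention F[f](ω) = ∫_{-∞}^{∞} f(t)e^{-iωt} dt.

F(ω) = 4 \pi e^{- 4 \left|{\omega}\right|}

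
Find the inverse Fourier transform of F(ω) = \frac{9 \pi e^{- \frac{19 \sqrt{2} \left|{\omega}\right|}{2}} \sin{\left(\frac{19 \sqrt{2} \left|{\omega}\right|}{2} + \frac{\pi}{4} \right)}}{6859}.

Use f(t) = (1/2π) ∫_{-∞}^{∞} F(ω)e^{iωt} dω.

f(t) = \frac{9}{t^{4} + 130321}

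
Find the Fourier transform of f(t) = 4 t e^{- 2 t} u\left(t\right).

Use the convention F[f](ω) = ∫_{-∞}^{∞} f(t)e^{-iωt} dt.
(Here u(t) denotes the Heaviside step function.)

F(ω) = \frac{4}{\left(i \omega + 2\right)^{2}}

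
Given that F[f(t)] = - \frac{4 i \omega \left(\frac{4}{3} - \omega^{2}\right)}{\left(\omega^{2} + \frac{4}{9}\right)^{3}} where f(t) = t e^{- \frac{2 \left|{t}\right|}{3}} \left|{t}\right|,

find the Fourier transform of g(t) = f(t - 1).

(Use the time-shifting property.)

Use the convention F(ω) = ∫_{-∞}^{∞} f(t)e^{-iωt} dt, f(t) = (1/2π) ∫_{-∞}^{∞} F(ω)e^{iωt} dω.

F[g](ω) = \frac{972 i \omega \left(3 \omega^{2} - 4\right) e^{- i \omega}}{\left(9 \omega^{2} + 4\right)^{3}}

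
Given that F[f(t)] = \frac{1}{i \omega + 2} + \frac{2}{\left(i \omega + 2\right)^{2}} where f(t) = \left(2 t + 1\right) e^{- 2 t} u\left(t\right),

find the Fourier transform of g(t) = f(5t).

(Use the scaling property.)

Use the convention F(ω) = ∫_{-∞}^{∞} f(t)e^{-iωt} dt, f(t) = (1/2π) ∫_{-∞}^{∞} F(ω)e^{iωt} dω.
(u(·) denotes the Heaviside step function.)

F[g](ω) = \frac{- i \omega - 20}{\omega^{2} - 20 i \omega - 100}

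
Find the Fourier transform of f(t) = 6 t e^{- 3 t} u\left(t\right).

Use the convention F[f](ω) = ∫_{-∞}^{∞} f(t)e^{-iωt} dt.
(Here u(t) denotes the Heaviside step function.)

F(ω) = \frac{6}{\left(i \omega + 3\right)^{2}}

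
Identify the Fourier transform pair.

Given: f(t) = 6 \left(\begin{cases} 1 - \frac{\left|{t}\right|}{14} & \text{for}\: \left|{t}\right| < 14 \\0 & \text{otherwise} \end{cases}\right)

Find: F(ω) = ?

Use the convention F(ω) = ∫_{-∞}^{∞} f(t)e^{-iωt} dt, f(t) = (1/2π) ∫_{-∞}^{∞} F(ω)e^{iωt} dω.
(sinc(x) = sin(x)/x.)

F(ω) = 84 \operatorname{sinc}^{2}{\left(7 \omega \right)}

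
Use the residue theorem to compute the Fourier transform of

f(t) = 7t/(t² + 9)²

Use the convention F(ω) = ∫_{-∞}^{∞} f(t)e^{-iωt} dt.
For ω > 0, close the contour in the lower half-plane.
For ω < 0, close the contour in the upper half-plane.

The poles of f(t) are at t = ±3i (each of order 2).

Let g(z) = f(z)e^{-iωz}; for large |z| the factor e^{-iωz} decays in the lower half-plane when ω > 0 and in the upper half-plane when ω < 0.

Case ω > 0 (lower half-plane, clockwise contour ⇒ F(ω) = -2πi·ΣRes):
  Res_{z = - 3 i} g(z) = \frac{7 \omega e^{- 3 \omega}}{12} (pole of order 2)
  F(ω) = -2πi·ΣRes = - \frac{7 i \pi \omega e^{- 3 \omega}}{6}

Case ω < 0 (upper half-plane, counterclockwise contour ⇒ F(ω) = +2πi·ΣRes):
  Res_{z = 3 i} g(z) = - \frac{7 \omega e^{3 \omega}}{12} (pole of order 2)
  F(ω) = 2πi·ΣRes = - \frac{7 i \pi \omega e^{3 \omega}}{6}

Both cases combine into a single formula in |ω|:

F(ω) = - \frac{7 i \pi \omega e^{- 3 \left|{\omega}\right|}}{6}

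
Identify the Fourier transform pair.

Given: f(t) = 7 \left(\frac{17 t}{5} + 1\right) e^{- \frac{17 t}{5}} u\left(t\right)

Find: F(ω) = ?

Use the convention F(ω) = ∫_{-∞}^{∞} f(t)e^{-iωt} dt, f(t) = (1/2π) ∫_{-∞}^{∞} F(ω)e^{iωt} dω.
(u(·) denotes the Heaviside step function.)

F(ω) = \frac{35 \left(- 5 i \omega - 34\right)}{25 \omega^{2} - 170 i \omega - 289}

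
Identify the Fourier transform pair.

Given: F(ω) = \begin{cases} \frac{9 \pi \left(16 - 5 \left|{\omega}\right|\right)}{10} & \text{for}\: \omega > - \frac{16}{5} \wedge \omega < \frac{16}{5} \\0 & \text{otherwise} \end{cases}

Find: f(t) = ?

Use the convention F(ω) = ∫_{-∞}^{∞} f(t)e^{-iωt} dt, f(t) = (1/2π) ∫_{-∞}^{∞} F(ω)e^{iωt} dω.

f(t) = \frac{9 \sin^{2}{\left(\frac{8 t}{5} \right)}}{t^{2}}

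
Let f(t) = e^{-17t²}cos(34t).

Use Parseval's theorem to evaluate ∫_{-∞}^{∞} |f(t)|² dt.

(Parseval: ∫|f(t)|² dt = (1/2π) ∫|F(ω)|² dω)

∫|f(t)|² dt = \frac{\sqrt{34} \sqrt{\pi} \left(1 + e^{34}\right)}{68 e^{34}}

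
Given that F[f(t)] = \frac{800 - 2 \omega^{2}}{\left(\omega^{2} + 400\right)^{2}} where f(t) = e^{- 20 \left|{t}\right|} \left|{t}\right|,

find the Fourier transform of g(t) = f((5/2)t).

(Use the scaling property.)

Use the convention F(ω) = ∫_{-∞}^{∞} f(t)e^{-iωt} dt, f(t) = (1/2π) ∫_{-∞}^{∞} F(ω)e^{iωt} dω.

F[g](ω) = \frac{5 \left(2500 - \omega^{2}\right)}{\left(\omega^{2} + 2500\right)^{2}}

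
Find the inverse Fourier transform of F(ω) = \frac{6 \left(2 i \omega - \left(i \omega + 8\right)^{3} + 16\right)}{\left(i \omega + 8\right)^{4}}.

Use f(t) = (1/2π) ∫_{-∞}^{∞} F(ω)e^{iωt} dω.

f(t) = 6 \left(t^{2} - 1\right) e^{- 8 t} u\left(t\right)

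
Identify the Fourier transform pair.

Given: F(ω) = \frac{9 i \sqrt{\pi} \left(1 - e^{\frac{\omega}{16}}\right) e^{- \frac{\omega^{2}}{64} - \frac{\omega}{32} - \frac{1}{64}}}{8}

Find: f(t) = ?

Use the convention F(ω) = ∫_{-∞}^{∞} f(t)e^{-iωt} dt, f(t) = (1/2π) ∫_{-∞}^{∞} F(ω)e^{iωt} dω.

f(t) = 9 e^{- 16 t^{2}} \sin{\left(t \right)}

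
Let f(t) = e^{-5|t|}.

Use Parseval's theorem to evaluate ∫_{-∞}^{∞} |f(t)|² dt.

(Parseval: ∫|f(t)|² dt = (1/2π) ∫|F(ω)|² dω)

∫|f(t)|² dt = \frac{1}{5}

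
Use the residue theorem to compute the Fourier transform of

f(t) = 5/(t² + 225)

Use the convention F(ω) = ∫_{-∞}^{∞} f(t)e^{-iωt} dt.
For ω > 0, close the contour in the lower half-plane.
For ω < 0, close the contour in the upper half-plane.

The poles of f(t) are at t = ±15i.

Let g(z) = f(z)e^{-iωz}; for large |z| the factor e^{-iωz} decays in the lower half-plane when ω > 0 and in the upper half-plane when ω < 0.

Case ω > 0 (lower half-plane, clockwise contour ⇒ F(ω) = -2πi·ΣRes):
  Res_{z = - 15 i} g(z) = \frac{i e^{- 15 \omega}}{6}
  F(ω) = -2πi·ΣRes = \frac{\pi e^{- 15 \omega}}{3}

Case ω < 0 (upper half-plane, counterclockwise contour ⇒ F(ω) = +2πi·ΣRes):
  Res_{z = 15 i} g(z) = - \frac{i e^{15 \omega}}{6}
  F(ω) = 2πi·ΣRes = \frac{\pi e^{15 \omega}}{3}

Both cases combine into a single formula in |ω|:

F(ω) = \frac{\pi e^{- 15 \left|{\omega}\right|}}{3}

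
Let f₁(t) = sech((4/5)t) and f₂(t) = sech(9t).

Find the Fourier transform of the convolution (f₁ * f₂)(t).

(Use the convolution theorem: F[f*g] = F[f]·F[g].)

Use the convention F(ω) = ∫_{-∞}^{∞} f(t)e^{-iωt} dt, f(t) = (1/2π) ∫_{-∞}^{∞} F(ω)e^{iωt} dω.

F[f₁*f₂](ω) = \frac{5 \pi^{2}}{36 \cosh{\left(\frac{\pi \omega}{18} \right)} \cosh{\left(\frac{5 \pi \omega}{8} \right)}}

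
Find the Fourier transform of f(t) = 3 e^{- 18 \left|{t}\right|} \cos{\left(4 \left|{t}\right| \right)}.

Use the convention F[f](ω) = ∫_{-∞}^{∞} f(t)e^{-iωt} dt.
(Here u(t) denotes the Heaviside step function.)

F(ω) = \frac{108 \left(\omega^{2} + 340\right)}{\omega^{4} + 616 \omega^{2} + 115600}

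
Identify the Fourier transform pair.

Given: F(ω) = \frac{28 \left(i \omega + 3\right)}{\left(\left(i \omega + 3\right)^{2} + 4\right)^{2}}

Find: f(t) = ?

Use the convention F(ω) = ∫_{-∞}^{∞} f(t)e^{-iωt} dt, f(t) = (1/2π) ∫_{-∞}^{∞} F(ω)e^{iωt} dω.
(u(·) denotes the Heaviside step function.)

f(t) = 7 t e^{- 3 t} \sin{\left(2 t \right)} u\left(t\right)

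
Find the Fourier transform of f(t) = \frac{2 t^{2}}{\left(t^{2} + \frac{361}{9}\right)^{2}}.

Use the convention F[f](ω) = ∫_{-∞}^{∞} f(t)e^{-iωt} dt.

F(ω) = \frac{\pi \left(3 - 19 \left|{\omega}\right|\right) e^{- \frac{19 \left|{\omega}\right|}{3}}}{19}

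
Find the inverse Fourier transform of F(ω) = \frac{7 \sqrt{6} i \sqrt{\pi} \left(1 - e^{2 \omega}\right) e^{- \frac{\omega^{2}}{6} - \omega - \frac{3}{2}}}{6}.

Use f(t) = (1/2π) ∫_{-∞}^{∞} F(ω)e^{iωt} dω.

f(t) = 7 e^{- \frac{3 t^{2}}{2}} \sin{\left(3 t \right)}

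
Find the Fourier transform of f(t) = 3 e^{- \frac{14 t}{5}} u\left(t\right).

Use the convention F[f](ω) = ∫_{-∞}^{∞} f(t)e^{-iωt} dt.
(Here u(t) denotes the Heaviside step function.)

F(ω) = \frac{15}{5 i \omega + 14}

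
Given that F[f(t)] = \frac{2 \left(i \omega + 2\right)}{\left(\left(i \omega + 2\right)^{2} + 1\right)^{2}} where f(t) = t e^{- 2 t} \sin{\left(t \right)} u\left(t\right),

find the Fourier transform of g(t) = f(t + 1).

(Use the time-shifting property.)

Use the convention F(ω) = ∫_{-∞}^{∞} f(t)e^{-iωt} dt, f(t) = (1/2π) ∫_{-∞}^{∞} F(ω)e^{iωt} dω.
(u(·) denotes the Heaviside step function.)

F[g](ω) = \frac{2 \left(i \omega + 2\right) e^{i \omega}}{\left(\left(i \omega + 2\right)^{2} + 1\right)^{2}}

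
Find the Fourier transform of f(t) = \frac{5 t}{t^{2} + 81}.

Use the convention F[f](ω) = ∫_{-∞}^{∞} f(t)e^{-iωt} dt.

F(ω) = - 5 i \pi e^{- 9 \left|{\omega}\right|} \operatorname{sign}{\left(\omega \right)}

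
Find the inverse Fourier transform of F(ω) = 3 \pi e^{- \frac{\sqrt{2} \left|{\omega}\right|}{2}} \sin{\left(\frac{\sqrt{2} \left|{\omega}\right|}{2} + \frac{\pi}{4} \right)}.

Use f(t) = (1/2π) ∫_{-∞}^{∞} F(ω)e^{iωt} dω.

f(t) = \frac{3}{t^{4} + 1}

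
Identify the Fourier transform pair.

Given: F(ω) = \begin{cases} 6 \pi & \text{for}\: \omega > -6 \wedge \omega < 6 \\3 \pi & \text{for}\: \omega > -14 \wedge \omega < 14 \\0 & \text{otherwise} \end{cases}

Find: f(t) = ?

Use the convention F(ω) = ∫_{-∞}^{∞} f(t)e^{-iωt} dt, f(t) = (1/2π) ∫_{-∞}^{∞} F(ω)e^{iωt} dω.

f(t) = \frac{6 \sin{\left(10 t \right)} \cos{\left(4 t \right)}}{t}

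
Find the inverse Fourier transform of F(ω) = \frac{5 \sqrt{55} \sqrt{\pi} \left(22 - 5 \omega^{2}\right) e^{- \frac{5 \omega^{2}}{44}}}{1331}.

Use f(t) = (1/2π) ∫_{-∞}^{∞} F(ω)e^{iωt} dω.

f(t) = 4 t^{2} e^{- \frac{11 t^{2}}{5}}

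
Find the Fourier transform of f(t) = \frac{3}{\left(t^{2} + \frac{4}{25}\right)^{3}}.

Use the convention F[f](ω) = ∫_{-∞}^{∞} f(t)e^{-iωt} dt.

F(ω) = \frac{375 \pi \left(4 \omega^{2} + 30 \left|{\omega}\right| + 75\right) e^{- \frac{2 \left|{\omega}\right|}{5}}}{256}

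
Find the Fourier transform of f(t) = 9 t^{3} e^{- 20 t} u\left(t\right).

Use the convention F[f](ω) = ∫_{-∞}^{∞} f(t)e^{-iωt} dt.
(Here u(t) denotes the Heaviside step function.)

F(ω) = \frac{54}{\left(i \omega + 20\right)^{4}}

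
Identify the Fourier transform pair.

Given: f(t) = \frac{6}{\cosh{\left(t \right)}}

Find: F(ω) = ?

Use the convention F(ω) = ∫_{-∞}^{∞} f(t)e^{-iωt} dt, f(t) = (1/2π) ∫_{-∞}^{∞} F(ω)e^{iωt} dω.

F(ω) = \frac{6 \pi}{\cosh{\left(\frac{\pi \omega}{2} \right)}}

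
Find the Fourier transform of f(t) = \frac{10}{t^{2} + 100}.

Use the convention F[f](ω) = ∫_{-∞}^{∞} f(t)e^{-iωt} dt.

F(ω) = \pi e^{- 10 \left|{\omega}\right|}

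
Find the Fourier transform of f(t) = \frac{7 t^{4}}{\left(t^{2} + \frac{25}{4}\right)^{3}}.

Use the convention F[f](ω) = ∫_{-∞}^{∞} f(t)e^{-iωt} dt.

F(ω) = \frac{7 \pi \left(25 \omega^{2} - 50 \left|{\omega}\right| + 12\right) e^{- \frac{5 \left|{\omega}\right|}{2}}}{80}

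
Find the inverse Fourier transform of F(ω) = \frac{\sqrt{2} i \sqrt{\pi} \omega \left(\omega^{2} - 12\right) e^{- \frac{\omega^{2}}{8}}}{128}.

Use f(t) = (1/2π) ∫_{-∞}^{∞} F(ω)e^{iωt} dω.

f(t) = t^{3} e^{- 2 t^{2}}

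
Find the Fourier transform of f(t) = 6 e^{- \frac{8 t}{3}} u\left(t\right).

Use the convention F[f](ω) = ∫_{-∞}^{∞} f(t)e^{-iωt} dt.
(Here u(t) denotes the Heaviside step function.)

F(ω) = \frac{18}{3 i \omega + 8}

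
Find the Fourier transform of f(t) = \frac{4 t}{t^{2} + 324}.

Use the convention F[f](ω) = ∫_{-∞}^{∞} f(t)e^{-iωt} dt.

F(ω) = - 4 i \pi e^{- 18 \left|{\omega}\right|} \operatorname{sign}{\left(\omega \right)}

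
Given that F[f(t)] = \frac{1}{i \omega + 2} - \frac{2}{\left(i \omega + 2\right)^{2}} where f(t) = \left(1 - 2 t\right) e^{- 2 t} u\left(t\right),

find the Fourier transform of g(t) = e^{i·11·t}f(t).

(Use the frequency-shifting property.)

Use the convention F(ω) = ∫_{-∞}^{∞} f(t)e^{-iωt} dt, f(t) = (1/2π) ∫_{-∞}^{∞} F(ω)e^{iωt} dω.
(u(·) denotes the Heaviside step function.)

F[g](ω) = \frac{i \left(11 - \omega\right)}{\omega^{2} - 2 \omega \left(11 + 2 i\right) + 117 + 44 i}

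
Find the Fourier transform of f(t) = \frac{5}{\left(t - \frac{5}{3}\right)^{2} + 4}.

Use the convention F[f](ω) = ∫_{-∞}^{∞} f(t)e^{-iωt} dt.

F(ω) = \frac{5 \pi e^{- \frac{5 i \omega}{3} - 2 \left|{\omega}\right|}}{2}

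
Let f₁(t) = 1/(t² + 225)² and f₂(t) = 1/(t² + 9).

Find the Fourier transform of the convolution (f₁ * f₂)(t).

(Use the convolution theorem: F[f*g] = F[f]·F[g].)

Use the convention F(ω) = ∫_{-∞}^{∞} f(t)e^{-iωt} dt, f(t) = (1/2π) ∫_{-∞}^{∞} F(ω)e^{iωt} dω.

F[f₁*f₂](ω) = \frac{\pi^{2} \left(15 \left|{\omega}\right| + 1\right) e^{- 18 \left|{\omega}\right|}}{20250}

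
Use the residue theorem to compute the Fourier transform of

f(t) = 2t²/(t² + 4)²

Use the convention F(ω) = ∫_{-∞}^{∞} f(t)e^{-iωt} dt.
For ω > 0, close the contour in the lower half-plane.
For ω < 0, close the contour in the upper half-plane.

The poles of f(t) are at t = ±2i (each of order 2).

Let g(z) = f(z)e^{-iωz}; for large |z| the factor e^{-iωz} decays in the lower half-plane when ω > 0 and in the upper half-plane when ω < 0.

Case ω > 0 (lower half-plane, clockwise contour ⇒ F(ω) = -2πi·ΣRes):
  Res_{z = - 2 i} g(z) = \frac{i \left(1 - 2 \omega\right) e^{- 2 \omega}}{4} (pole of order 2)
  F(ω) = -2πi·ΣRes = \frac{\pi \left(1 - 2 \omega\right) e^{- 2 \omega}}{2}

Case ω < 0 (upper half-plane, counterclockwise contour ⇒ F(ω) = +2πi·ΣRes):
  Res_{z = 2 i} g(z) = \frac{i \left(- 2 \omega - 1\right) e^{2 \omega}}{4} (pole of order 2)
  F(ω) = 2πi·ΣRes = \frac{\pi \left(2 \omega + 1\right) e^{2 \omega}}{2}

Both cases combine into a single formula in |ω|:

F(ω) = \frac{\pi \left(1 - 2 \left|{\omega}\right|\right) e^{- 2 \left|{\omega}\right|}}{2}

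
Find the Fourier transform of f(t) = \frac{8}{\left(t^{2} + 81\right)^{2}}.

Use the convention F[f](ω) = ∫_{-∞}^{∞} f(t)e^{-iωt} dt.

F(ω) = \frac{4 \pi \left(9 \left|{\omega}\right| + 1\right) e^{- 9 \left|{\omega}\right|}}{729}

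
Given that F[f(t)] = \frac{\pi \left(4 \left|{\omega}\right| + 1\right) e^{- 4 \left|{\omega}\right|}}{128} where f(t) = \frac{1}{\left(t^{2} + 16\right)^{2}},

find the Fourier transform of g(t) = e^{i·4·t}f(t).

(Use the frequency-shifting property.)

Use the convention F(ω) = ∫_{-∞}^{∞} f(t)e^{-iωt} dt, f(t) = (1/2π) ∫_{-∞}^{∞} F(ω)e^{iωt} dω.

F[g](ω) = \frac{\pi \left(4 \left|{\omega - 4}\right| + 1\right) e^{- 4 \left|{\omega - 4}\right|}}{128}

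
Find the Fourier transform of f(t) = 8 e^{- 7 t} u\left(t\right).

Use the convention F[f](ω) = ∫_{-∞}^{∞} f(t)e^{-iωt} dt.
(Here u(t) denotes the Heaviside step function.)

F(ω) = \frac{8}{i \omega + 7}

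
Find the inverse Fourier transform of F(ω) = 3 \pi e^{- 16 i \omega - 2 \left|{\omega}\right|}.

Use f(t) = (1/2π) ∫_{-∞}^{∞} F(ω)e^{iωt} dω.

f(t) = \frac{6}{\left(t - 16\right)^{2} + 4}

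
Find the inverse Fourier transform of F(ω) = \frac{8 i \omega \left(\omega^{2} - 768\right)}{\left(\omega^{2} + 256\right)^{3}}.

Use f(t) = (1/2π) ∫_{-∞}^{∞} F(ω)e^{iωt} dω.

f(t) = 2 t e^{- 16 \left|{t}\right|} \left|{t}\right|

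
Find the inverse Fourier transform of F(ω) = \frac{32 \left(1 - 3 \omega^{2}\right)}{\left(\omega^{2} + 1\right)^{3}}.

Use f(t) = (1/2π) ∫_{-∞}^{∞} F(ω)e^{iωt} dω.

f(t) = 8 t^{2} e^{- \left|{t}\right|}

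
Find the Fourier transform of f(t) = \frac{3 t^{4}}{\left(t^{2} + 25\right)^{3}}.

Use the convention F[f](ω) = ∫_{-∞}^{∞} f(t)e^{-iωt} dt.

F(ω) = \frac{3 \pi \left(25 \omega^{2} - 25 \left|{\omega}\right| + 3\right) e^{- 5 \left|{\omega}\right|}}{40}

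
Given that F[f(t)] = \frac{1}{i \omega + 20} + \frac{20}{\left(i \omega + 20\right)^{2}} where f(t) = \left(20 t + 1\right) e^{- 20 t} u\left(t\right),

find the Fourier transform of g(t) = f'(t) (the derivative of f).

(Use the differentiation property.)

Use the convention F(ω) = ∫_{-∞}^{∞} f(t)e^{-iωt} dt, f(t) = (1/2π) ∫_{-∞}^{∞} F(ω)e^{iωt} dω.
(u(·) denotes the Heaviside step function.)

F[g](ω) = \frac{\omega \left(\omega - 40 i\right)}{\omega^{2} - 40 i \omega - 400}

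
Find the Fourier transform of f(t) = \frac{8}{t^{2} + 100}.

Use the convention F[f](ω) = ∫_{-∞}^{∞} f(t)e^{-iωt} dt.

F(ω) = \frac{4 \pi e^{- 10 \left|{\omega}\right|}}{5}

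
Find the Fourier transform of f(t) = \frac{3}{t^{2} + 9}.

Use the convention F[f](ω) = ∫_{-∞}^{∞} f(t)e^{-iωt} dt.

F(ω) = \pi e^{- 3 \left|{\omega}\right|}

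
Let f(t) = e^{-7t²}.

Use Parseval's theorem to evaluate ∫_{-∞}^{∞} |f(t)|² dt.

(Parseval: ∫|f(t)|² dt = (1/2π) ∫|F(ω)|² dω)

∫|f(t)|² dt = \frac{\sqrt{14} \sqrt{\pi}}{14}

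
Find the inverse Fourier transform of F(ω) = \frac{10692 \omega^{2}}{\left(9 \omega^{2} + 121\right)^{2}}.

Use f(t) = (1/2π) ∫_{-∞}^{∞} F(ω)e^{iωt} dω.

f(t) = 9 \left(1 - \frac{11 \left|{t}\right|}{3}\right) e^{- \frac{11 \left|{t}\right|}{3}}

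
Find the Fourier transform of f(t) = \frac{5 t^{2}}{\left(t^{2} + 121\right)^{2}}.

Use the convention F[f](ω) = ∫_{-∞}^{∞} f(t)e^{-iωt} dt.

F(ω) = \frac{5 \pi \left(1 - 11 \left|{\omega}\right|\right) e^{- 11 \left|{\omega}\right|}}{22}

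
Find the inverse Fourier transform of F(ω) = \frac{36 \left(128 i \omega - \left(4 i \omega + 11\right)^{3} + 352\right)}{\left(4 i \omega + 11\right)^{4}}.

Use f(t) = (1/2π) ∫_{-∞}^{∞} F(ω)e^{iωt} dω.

f(t) = 9 \left(t^{2} - 1\right) e^{- \frac{11 t}{4}} u\left(t\right)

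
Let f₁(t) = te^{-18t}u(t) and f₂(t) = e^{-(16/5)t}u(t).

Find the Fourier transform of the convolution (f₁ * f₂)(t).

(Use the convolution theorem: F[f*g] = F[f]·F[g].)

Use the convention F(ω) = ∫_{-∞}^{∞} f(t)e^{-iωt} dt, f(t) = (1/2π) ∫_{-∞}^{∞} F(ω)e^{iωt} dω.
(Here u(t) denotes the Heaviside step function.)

F[f₁*f₂](ω) = \frac{5}{\left(i \omega + 18\right)^{2} \left(5 i \omega + 16\right)}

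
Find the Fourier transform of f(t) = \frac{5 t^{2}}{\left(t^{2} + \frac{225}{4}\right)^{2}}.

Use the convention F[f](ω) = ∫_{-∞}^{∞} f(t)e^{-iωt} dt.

F(ω) = \frac{\pi \left(2 - 15 \left|{\omega}\right|\right) e^{- \frac{15 \left|{\omega}\right|}{2}}}{6}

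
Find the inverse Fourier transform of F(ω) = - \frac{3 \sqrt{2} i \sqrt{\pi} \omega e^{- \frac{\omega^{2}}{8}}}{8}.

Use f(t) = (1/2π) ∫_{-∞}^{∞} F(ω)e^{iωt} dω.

f(t) = 3 t e^{- 2 t^{2}}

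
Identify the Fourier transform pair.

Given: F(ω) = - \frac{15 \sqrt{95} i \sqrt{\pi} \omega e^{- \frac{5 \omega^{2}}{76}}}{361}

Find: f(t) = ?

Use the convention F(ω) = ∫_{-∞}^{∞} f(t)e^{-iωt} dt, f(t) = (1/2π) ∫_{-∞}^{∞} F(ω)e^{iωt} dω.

f(t) = 6 t e^{- \frac{19 t^{2}}{5}}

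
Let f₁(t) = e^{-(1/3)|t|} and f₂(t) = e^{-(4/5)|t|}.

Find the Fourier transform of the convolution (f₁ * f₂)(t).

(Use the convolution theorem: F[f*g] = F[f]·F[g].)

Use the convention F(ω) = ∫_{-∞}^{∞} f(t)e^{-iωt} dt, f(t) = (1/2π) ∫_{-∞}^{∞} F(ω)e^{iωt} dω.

F[f₁*f₂](ω) = \frac{240}{225 \omega^{4} + 169 \omega^{2} + 16}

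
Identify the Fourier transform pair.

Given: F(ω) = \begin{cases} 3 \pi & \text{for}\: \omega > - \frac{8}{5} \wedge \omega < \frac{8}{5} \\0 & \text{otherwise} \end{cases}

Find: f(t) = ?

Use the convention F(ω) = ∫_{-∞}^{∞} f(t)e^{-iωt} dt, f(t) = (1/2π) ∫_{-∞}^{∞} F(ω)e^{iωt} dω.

f(t) = \frac{3 \sin{\left(\frac{8 t}{5} \right)}}{t}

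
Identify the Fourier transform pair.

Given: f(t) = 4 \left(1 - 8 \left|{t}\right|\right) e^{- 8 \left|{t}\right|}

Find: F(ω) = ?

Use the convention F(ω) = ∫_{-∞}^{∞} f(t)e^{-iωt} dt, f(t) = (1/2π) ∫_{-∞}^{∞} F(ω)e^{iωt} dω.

F(ω) = \frac{128 \omega^{2}}{\left(\omega^{2} + 64\right)^{2}}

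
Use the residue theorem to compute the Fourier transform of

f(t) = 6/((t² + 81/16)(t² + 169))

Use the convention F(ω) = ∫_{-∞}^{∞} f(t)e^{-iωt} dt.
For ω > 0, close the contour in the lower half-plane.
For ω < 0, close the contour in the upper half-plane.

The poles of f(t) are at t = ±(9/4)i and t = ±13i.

Let g(z) = f(z)e^{-iωz}; for large |z| the factor e^{-iωz} decays in the lower half-plane when ω > 0 and in the upper half-plane when ω < 0.

Case ω > 0 (lower half-plane, clockwise contour ⇒ F(ω) = -2πi·ΣRes):
  Res_{z = - \frac{9 i}{4}} g(z) = \frac{64 i e^{- \frac{9 \omega}{4}}}{7869}
  Res_{z = - 13 i} g(z) = - \frac{48 i e^{- 13 \omega}}{34099}
  F(ω) = -2πi·ΣRes = - \frac{96 \pi e^{- 13 \omega}}{34099} + \frac{128 \pi e^{- \frac{9 \omega}{4}}}{7869}

Case ω < 0 (upper half-plane, counterclockwise contour ⇒ F(ω) = +2πi·ΣRes):
  Res_{z = \frac{9 i}{4}} g(z) = - \frac{64 i e^{\frac{9 \omega}{4}}}{7869}
  Res_{z = 13 i} g(z) = \frac{48 i e^{13 \omega}}{34099}
  F(ω) = 2πi·ΣRes = \frac{32 \pi \left(52 e^{\frac{9 \omega}{4}} - 9 e^{13 \omega}\right)}{102297}

Both cases combine into a single formula in |ω|:

F(ω) = - \frac{96 \pi e^{- 13 \left|{\omega}\right|}}{34099} + \frac{128 \pi e^{- \frac{9 \left|{\omega}\right|}{4}}}{7869}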